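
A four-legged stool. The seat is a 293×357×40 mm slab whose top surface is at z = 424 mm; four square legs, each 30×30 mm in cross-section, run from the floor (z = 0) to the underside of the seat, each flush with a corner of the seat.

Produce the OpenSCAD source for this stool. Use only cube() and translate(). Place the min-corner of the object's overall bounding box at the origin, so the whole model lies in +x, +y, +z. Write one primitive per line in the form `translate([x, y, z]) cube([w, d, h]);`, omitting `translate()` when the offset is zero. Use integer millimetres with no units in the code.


translate([0, 0, 384]) cube([293, 357, 40]);
cube([30, 30, 384]);
translate([263, 0, 0]) cube([30, 30, 384]);
translate([0, 327, 0]) cube([30, 30, 384]);
translate([263, 327, 0]) cube([30, 30, 384]);


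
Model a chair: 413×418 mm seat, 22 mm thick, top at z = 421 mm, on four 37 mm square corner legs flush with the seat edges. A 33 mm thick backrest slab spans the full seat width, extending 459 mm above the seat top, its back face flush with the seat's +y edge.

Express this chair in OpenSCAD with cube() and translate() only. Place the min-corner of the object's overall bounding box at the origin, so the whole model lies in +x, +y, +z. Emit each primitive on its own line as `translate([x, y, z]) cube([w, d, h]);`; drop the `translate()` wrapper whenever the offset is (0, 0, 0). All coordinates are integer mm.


translate([0, 0, 399]) cube([413, 418, 22]);
cube([37, 37, 399]);
translate([376, 0, 0]) cube([37, 37, 399]);
translate([0, 381, 0]) cube([37, 37, 399]);
translate([376, 381, 0]) cube([37, 37, 399]);
translate([0, 385, 421]) cube([413, 33, 459]);


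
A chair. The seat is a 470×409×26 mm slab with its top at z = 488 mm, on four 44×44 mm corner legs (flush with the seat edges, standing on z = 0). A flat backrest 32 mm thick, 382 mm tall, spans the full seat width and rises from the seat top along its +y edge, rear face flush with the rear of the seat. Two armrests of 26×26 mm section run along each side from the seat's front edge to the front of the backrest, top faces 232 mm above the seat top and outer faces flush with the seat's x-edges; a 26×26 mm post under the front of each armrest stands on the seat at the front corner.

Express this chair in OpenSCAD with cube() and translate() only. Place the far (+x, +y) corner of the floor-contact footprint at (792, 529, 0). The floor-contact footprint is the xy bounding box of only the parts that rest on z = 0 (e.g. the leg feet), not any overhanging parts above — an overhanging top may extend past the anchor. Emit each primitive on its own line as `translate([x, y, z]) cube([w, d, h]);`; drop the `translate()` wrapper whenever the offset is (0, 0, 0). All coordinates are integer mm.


translate([322, 120, 462]) cube([470, 409, 26]);
translate([322, 120, 0]) cube([44, 44, 462]);
translate([748, 120, 0]) cube([44, 44, 462]);
translate([322, 485, 0]) cube([44, 44, 462]);
translate([748, 485, 0]) cube([44, 44, 462]);
translate([322, 497, 488]) cube([470, 32, 382]);
translate([322, 120, 694]) cube([26, 377, 26]);
translate([766, 120, 694]) cube([26, 377, 26]);
translate([322, 120, 488]) cube([26, 26, 206]);
translate([766, 120, 488]) cube([26, 26, 206]);


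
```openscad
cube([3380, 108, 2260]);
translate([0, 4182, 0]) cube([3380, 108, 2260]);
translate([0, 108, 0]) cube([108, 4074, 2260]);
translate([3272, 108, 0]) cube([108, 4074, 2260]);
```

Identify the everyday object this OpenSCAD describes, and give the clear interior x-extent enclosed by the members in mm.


A house (or room) frame. The interior width is 3164 mm.

Four 2260 mm walls enclosing a rectangle with no floor or roof — a room or house frame. Outside width is 3380 mm and wall thickness is 108 mm, so the interior width is 3380 − 2 × 108 = 3164 mm.


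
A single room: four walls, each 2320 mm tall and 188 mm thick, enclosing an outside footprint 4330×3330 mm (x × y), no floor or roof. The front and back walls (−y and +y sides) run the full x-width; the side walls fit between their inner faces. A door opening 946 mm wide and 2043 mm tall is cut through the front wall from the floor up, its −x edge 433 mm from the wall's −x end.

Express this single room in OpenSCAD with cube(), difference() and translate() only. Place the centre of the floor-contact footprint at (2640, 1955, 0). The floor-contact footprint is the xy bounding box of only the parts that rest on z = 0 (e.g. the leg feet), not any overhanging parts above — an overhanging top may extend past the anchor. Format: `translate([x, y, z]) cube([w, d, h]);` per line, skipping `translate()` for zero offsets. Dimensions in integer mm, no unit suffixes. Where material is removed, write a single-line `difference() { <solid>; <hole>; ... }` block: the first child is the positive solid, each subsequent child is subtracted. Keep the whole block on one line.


difference() { translate([475, 290, 0]) cube([4330, 188, 2320]); translate([908, 290, 0]) cube([946, 188, 2043]); }
translate([475, 3432, 0]) cube([4330, 188, 2320]);
translate([475, 478, 0]) cube([188, 2954, 2320]);
translate([4617, 478, 0]) cube([188, 2954, 2320]);


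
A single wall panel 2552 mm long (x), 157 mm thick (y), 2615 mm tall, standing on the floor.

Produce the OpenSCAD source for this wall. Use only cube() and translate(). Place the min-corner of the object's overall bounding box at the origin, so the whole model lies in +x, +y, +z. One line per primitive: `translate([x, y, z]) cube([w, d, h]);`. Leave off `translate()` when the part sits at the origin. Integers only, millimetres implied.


cube([2552, 157, 2615]);


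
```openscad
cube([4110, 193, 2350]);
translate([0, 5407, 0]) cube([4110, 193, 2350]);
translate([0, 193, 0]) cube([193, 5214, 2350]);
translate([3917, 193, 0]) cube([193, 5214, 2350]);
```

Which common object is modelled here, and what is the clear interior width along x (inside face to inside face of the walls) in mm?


A house (or room) frame. The interior width is 3724 mm.

Four 2350 mm walls enclosing a rectangle with no floor or roof — a room or house frame. Outside width is 4110 mm and wall thickness is 193 mm, so the interior width is 4110 − 2 × 193 = 3724 mm.


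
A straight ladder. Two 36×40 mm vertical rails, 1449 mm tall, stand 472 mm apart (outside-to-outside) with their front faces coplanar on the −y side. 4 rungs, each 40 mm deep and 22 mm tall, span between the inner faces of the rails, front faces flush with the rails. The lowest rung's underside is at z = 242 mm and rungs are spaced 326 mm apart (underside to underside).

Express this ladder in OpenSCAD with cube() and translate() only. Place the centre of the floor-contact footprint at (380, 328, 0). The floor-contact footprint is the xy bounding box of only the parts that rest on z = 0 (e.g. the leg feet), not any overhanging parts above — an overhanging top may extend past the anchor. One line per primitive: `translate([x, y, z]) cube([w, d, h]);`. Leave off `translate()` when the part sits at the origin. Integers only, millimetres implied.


translate([144, 308, 0]) cube([36, 40, 1449]);
translate([580, 308, 0]) cube([36, 40, 1449]);
translate([180, 308, 242]) cube([400, 40, 22]);
translate([180, 308, 568]) cube([400, 40, 22]);
translate([180, 308, 894]) cube([400, 40, 22]);
translate([180, 308, 1220]) cube([400, 40, 22]);


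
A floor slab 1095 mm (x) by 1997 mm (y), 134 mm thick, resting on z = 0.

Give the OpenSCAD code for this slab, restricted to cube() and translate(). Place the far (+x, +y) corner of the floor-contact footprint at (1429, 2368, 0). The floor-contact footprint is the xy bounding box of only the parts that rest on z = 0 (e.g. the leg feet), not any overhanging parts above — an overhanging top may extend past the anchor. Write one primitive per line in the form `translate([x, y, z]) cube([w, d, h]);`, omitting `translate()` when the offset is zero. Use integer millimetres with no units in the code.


translate([334, 371, 0]) cube([1095, 1997, 134]);


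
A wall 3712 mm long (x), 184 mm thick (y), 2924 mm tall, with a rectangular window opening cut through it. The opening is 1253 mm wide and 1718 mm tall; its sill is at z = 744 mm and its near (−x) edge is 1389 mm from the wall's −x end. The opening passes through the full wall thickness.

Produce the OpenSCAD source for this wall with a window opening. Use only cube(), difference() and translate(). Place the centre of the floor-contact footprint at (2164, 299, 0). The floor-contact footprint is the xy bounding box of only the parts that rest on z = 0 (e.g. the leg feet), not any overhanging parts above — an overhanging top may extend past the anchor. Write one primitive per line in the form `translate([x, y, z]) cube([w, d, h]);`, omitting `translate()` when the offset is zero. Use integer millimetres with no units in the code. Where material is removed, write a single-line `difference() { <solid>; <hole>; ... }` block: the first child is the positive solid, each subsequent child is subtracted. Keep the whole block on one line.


difference() { translate([308, 207, 0]) cube([3712, 184, 2924]); translate([1697, 207, 744]) cube([1253, 184, 1718]); }


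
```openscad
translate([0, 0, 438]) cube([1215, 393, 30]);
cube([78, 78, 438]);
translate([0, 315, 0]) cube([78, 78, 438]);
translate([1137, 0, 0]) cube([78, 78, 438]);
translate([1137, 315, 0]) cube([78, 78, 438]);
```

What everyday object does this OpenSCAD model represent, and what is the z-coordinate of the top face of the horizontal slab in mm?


A bench. The seat-top height is 468 mm.

A long slab on four corner posts — a bench. The slab sits at z = 438 with thickness 30, so the top is 438 + 30 = 468 mm.


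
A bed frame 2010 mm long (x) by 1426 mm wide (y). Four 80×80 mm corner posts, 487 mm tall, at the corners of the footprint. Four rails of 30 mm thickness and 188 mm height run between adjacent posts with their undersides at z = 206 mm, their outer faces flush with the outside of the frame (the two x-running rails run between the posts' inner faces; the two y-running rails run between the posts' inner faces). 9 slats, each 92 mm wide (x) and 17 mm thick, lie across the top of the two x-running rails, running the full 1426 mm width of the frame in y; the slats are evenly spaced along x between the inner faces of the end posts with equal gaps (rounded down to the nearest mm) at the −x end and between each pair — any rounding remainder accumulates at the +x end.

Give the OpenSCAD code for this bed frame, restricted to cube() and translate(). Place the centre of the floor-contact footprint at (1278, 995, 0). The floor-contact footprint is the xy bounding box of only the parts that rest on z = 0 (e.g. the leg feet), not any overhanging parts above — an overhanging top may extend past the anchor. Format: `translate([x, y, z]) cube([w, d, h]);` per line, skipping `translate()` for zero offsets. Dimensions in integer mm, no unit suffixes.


translate([273, 282, 0]) cube([80, 80, 487]);
translate([273, 1628, 0]) cube([80, 80, 487]);
translate([2203, 282, 0]) cube([80, 80, 487]);
translate([2203, 1628, 0]) cube([80, 80, 487]);
translate([353, 282, 206]) cube([1850, 30, 188]);
translate([353, 1678, 206]) cube([1850, 30, 188]);
translate([273, 362, 206]) cube([30, 1266, 188]);
translate([2253, 362, 206]) cube([30, 1266, 188]);
translate([455, 282, 394]) cube([92, 1426, 17]);
translate([649, 282, 394]) cube([92, 1426, 17]);
translate([843, 282, 394]) cube([92, 1426, 17]);
translate([1037, 282, 394]) cube([92, 1426, 17]);
translate([1231, 282, 394]) cube([92, 1426, 17]);
translate([1425, 282, 394]) cube([92, 1426, 17]);
translate([1619, 282, 394]) cube([92, 1426, 17]);
translate([1813, 282, 394]) cube([92, 1426, 17]);
translate([2007, 282, 394]) cube([92, 1426, 17]);


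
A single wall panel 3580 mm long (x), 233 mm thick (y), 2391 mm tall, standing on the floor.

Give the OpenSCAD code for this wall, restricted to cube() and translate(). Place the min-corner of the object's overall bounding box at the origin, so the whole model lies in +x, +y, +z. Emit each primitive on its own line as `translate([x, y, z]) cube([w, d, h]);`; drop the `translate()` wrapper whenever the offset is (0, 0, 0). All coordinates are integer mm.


cube([3580, 233, 2391]);


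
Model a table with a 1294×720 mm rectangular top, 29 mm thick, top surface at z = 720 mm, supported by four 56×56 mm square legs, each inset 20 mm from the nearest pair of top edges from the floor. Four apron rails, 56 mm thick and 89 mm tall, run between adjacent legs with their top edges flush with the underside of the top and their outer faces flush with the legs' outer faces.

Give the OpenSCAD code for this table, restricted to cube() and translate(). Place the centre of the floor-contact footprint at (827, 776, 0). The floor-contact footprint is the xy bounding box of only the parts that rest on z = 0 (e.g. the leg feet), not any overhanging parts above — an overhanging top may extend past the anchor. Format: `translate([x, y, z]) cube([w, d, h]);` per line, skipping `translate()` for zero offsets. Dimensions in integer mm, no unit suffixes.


translate([180, 416, 691]) cube([1294, 720, 29]);
translate([200, 436, 0]) cube([56, 56, 691]);
translate([1398, 436, 0]) cube([56, 56, 691]);
translate([200, 1060, 0]) cube([56, 56, 691]);
translate([1398, 1060, 0]) cube([56, 56, 691]);
translate([256, 436, 602]) cube([1142, 56, 89]);
translate([256, 1060, 602]) cube([1142, 56, 89]);
translate([200, 492, 602]) cube([56, 568, 89]);
translate([1398, 492, 602]) cube([56, 568, 89]);


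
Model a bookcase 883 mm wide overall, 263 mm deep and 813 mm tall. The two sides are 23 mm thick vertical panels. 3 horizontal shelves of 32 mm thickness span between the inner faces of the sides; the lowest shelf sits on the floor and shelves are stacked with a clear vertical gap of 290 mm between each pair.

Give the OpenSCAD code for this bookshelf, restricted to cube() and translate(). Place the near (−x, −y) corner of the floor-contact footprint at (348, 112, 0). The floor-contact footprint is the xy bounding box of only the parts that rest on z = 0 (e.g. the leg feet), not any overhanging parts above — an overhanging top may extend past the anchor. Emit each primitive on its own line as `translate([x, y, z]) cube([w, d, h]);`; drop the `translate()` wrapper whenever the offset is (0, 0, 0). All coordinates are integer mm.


translate([348, 112, 0]) cube([23, 263, 813]);
translate([1208, 112, 0]) cube([23, 263, 813]);
translate([371, 112, 0]) cube([837, 263, 32]);
translate([371, 112, 322]) cube([837, 263, 32]);
translate([371, 112, 644]) cube([837, 263, 32]);


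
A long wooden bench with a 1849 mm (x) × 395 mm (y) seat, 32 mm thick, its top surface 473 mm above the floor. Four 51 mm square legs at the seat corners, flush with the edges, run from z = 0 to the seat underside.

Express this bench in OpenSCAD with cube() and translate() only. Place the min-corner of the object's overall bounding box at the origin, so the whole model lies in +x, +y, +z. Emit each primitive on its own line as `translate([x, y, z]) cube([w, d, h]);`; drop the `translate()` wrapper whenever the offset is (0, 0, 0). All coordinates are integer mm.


translate([0, 0, 441]) cube([1849, 395, 32]);
cube([51, 51, 441]);
translate([0, 344, 0]) cube([51, 51, 441]);
translate([1798, 0, 0]) cube([51, 51, 441]);
translate([1798, 344, 0]) cube([51, 51, 441]);


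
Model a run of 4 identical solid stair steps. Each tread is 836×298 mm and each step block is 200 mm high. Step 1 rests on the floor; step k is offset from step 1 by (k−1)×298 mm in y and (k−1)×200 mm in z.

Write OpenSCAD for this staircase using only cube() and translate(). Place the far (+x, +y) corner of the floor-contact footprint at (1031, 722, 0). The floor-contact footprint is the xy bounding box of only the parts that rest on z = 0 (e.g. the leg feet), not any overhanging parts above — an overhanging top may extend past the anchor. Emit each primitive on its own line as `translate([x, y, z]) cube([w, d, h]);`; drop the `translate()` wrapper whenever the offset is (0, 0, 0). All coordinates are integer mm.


translate([195, 424, 0]) cube([836, 298, 200]);
translate([195, 722, 200]) cube([836, 298, 200]);
translate([195, 1020, 400]) cube([836, 298, 200]);
translate([195, 1318, 600]) cube([836, 298, 200]);


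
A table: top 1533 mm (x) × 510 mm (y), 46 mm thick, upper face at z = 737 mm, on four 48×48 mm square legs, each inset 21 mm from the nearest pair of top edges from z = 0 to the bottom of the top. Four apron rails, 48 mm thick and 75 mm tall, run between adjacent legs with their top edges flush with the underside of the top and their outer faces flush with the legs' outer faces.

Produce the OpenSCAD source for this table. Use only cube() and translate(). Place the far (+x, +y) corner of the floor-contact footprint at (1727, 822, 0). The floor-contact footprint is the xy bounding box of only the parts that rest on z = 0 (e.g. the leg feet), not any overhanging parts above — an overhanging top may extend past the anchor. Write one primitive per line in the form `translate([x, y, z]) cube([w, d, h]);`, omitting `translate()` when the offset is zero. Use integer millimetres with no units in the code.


translate([215, 333, 691]) cube([1533, 510, 46]);
translate([236, 354, 0]) cube([48, 48, 691]);
translate([1679, 354, 0]) cube([48, 48, 691]);
translate([236, 774, 0]) cube([48, 48, 691]);
translate([1679, 774, 0]) cube([48, 48, 691]);
translate([284, 354, 616]) cube([1395, 48, 75]);
translate([284, 774, 616]) cube([1395, 48, 75]);
translate([236, 402, 616]) cube([48, 372, 75]);
translate([1679, 402, 616]) cube([48, 372, 75]);


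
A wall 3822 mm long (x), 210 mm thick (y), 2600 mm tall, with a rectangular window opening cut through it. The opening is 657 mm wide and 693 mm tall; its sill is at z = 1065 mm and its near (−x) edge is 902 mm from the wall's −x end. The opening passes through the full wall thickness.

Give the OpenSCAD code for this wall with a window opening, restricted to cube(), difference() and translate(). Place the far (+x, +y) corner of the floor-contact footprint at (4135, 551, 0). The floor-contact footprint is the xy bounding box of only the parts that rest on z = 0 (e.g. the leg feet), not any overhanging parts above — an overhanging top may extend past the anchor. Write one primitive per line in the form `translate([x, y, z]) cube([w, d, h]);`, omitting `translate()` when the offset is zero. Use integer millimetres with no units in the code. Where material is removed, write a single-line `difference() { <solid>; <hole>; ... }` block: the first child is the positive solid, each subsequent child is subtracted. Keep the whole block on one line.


difference() { translate([313, 341, 0]) cube([3822, 210, 2600]); translate([1215, 341, 1065]) cube([657, 210, 693]); }


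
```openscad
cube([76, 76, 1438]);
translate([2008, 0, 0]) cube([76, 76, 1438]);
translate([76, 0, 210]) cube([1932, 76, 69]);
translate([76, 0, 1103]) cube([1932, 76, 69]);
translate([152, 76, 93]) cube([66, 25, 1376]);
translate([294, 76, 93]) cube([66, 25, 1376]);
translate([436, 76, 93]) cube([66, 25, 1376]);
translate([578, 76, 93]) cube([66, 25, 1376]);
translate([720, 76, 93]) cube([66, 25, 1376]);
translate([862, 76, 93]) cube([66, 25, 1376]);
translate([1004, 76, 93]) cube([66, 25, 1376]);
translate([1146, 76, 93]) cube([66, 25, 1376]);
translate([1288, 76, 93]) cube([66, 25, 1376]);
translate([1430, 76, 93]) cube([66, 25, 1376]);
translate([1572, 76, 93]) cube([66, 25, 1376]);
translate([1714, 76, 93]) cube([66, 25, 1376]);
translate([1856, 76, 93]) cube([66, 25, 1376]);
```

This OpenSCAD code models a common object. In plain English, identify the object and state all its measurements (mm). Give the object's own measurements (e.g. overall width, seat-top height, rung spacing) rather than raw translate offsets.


A fence section. Two 76×76 mm posts, 1438 mm tall, stand on the floor with a clear span of 1932 mm between their inner faces. Two horizontal rails of 76×69 mm section span the gap between the posts with their undersides at z = 210 mm and z = 1103 mm, flush with the posts' −y face. 13 pickets, each 66 mm wide, 25 mm thick and 1376 mm tall, are fixed to the +y face of the rails with their bottoms at z = 93 mm, spaced across the span with a 76 mm gap after the −x post and between neighbouring pickets, with 86 mm left before the +x post.


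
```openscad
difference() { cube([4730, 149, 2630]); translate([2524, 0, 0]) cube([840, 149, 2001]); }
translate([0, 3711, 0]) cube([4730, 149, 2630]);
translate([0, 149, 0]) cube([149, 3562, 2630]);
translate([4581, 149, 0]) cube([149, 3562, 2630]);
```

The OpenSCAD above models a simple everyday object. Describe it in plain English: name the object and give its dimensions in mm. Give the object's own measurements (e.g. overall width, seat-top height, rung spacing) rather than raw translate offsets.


A single room: four walls, each 2630 mm tall and 149 mm thick, enclosing an outside footprint 4730×3860 mm (x × y), no floor or roof. The front and back walls (−y and +y sides) run the full x-width; the side walls fit between their inner faces. A door opening 840 mm wide and 2001 mm tall is cut through the front wall from the floor up, its −x edge 2524 mm from the wall's −x end.


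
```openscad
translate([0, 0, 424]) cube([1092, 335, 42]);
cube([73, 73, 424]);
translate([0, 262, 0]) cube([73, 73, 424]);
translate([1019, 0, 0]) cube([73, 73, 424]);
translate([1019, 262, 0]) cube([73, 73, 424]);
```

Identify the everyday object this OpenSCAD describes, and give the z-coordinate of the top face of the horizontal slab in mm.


A bench. The seat-top height is 466 mm.

A long slab on four corner posts — a bench. The slab sits at z = 424 with thickness 42, so the top is 424 + 42 = 466 mm.


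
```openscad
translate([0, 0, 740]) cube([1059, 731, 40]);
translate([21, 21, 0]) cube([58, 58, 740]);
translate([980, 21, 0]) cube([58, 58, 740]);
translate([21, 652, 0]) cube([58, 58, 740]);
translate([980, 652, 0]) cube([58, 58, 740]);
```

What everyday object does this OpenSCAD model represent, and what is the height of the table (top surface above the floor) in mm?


A table. The table height is 780 mm.

A 1059×731×40 slab sits at z = 740 on four 58 mm square posts — a table. The top surface is at 740 + 40 = 780 mm.


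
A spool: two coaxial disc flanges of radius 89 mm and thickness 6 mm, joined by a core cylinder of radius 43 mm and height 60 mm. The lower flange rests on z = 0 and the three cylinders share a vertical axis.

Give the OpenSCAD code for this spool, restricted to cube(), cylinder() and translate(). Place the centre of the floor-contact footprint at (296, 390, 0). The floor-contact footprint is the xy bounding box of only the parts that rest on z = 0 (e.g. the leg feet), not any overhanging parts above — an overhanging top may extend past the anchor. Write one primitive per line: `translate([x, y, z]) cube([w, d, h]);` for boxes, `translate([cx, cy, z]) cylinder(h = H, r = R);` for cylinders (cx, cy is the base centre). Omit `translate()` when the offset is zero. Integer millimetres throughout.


translate([296, 390, 0]) cylinder(h = 6, r = 89);
translate([296, 390, 6]) cylinder(h = 60, r = 43);
translate([296, 390, 66]) cylinder(h = 6, r = 89);


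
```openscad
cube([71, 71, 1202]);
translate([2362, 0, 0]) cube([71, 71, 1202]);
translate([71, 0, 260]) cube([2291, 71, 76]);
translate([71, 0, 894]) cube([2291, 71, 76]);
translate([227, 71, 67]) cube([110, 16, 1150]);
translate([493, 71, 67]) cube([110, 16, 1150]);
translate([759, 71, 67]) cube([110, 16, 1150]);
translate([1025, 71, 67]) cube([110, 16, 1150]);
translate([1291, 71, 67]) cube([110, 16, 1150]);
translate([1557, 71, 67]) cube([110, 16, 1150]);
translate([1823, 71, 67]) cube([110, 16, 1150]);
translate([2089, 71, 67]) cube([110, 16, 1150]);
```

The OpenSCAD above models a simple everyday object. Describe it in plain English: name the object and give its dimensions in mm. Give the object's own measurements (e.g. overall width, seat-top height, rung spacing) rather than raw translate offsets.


A fence section. Two 71×71 mm posts, 1202 mm tall, stand on the floor with a clear span of 2291 mm between their inner faces. Two horizontal rails of 71×76 mm section span the gap between the posts with their undersides at z = 260 mm and z = 894 mm, flush with the posts' −y face. 8 pickets, each 110 mm wide, 16 mm thick and 1150 mm tall, are fixed to the +y face of the rails with their bottoms at z = 67 mm, spaced across the span with a 156 mm gap after the −x post and between neighbouring pickets, with 163 mm left before the +x post.


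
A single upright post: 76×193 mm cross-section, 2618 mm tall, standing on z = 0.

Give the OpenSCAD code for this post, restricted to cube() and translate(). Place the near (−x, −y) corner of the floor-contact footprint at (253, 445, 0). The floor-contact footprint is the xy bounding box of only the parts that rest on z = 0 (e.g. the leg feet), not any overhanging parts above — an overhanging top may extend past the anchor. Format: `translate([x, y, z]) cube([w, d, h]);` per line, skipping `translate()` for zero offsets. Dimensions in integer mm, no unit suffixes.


translate([253, 445, 0]) cube([76, 193, 2618]);


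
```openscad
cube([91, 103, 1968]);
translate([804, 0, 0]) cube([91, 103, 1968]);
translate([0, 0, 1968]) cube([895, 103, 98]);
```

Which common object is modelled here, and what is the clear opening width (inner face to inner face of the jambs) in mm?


A door frame. The clear opening width is 713 mm.

Two 1968 mm tall posts with a header on top — a door frame. The left jamb is 91 mm wide at x = 0; the right jamb starts at x = 804. The clear opening is 804 − 91 = 713 mm.


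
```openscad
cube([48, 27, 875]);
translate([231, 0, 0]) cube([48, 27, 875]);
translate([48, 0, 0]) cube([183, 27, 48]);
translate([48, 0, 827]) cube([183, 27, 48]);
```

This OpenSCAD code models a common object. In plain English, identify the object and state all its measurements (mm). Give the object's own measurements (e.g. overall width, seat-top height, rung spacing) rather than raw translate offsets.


A rectangular picture frame lying in the x–z plane (depth along y). The opening is 183 mm wide (x) by 779 mm tall (z), surrounded by a border 48 mm wide on all four sides. The frame is 27 mm deep and is made of two full-height vertical stiles with two horizontal rails fitted between them.


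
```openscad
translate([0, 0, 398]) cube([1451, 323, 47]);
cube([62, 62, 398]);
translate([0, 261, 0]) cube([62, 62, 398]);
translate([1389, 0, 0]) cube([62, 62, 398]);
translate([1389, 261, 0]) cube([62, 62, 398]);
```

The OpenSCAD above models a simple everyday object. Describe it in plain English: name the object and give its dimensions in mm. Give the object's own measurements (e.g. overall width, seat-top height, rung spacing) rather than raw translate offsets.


A long wooden bench with a 1451 mm (x) × 323 mm (y) seat, 47 mm thick, its top surface 445 mm above the floor. Four 62 mm square legs at the seat corners, flush with the edges, run from z = 0 to the seat underside.


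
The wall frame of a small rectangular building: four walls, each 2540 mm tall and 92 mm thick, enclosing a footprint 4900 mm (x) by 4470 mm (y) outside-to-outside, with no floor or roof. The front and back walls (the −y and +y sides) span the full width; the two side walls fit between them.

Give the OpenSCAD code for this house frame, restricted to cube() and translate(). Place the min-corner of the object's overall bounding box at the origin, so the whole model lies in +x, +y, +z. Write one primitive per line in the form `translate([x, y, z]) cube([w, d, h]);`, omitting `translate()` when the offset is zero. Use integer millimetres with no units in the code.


cube([4900, 92, 2540]);
translate([0, 4378, 0]) cube([4900, 92, 2540]);
translate([0, 92, 0]) cube([92, 4286, 2540]);
translate([4808, 92, 0]) cube([92, 4286, 2540]);


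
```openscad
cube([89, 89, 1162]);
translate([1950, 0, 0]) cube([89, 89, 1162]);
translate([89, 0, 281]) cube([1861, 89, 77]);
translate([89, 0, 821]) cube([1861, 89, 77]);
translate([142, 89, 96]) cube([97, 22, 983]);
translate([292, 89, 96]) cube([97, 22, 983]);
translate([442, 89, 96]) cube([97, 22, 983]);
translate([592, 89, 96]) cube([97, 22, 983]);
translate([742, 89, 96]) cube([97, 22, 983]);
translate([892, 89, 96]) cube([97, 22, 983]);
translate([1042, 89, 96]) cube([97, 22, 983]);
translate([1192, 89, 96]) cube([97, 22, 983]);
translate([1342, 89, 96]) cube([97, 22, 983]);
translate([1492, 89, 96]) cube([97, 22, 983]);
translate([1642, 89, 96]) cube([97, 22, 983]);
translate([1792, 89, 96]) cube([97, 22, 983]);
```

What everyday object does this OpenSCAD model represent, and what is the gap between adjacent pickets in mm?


A fence section. The picket gap is 53 mm.

Two posts, two rails, 12 pickets — a fence section. Span 1861 mm holds 12 pickets of 97 mm with 13 equal gaps: ⌊(1861 − 12·97) / 13⌋ = 53 mm.


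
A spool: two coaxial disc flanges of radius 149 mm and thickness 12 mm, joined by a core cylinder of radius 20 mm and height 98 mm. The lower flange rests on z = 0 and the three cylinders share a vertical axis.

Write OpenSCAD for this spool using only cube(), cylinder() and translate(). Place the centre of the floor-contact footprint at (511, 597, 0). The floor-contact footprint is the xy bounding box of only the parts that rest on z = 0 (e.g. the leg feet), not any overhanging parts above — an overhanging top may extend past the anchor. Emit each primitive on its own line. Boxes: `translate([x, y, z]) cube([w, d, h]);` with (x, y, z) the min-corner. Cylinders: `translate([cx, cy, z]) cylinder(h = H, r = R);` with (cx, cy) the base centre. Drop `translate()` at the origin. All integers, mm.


translate([511, 597, 0]) cylinder(h = 12, r = 149);
translate([511, 597, 12]) cylinder(h = 98, r = 20);
translate([511, 597, 110]) cylinder(h = 12, r = 149);


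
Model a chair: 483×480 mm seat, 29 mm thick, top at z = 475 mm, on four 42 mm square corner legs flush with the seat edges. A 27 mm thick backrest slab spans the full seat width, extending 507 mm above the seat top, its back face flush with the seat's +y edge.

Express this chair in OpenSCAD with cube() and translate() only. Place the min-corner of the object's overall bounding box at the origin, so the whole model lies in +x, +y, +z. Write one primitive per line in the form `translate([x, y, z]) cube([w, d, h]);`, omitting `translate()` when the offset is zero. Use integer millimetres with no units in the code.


translate([0, 0, 446]) cube([483, 480, 29]);
cube([42, 42, 446]);
translate([441, 0, 0]) cube([42, 42, 446]);
translate([0, 438, 0]) cube([42, 42, 446]);
translate([441, 438, 0]) cube([42, 42, 446]);
translate([0, 453, 475]) cube([483, 27, 507]);


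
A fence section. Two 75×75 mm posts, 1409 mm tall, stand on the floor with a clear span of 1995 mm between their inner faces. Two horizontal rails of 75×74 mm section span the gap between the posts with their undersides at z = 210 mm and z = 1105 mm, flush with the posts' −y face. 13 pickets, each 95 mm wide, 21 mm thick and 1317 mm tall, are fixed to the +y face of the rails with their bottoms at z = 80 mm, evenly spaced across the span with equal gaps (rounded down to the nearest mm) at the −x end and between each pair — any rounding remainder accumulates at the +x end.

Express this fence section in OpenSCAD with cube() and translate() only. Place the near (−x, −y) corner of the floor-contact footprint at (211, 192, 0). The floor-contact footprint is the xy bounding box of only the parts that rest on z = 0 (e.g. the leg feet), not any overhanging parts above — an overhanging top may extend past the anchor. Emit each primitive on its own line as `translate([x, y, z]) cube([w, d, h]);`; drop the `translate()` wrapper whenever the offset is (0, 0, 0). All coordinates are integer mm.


translate([211, 192, 0]) cube([75, 75, 1409]);
translate([2281, 192, 0]) cube([75, 75, 1409]);
translate([286, 192, 210]) cube([1995, 75, 74]);
translate([286, 192, 1105]) cube([1995, 75, 74]);
translate([340, 267, 80]) cube([95, 21, 1317]);
translate([489, 267, 80]) cube([95, 21, 1317]);
translate([638, 267, 80]) cube([95, 21, 1317]);
translate([787, 267, 80]) cube([95, 21, 1317]);
translate([936, 267, 80]) cube([95, 21, 1317]);
translate([1085, 267, 80]) cube([95, 21, 1317]);
translate([1234, 267, 80]) cube([95, 21, 1317]);
translate([1383, 267, 80]) cube([95, 21, 1317]);
translate([1532, 267, 80]) cube([95, 21, 1317]);
translate([1681, 267, 80]) cube([95, 21, 1317]);
translate([1830, 267, 80]) cube([95, 21, 1317]);
translate([1979, 267, 80]) cube([95, 21, 1317]);
translate([2128, 267, 80]) cube([95, 21, 1317]);


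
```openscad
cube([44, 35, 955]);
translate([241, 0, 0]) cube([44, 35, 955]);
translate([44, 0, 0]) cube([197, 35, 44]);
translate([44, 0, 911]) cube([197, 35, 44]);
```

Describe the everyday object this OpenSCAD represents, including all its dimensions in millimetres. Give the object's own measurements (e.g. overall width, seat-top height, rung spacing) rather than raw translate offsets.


A rectangular picture frame lying in the x–z plane (depth along y). The opening is 197 mm wide (x) by 867 mm tall (z), surrounded by a border 44 mm wide on all four sides. The frame is 35 mm deep and is made of two full-height vertical stiles with two horizontal rails fitted between them.


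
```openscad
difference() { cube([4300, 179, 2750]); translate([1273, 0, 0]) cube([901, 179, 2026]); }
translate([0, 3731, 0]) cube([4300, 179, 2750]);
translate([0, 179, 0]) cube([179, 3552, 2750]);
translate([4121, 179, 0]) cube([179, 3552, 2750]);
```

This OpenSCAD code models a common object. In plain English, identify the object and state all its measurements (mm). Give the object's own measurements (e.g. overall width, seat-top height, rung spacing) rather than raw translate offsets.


A single room: four walls, each 2750 mm tall and 179 mm thick, enclosing an outside footprint 4300×3910 mm (x × y), no floor or roof. The front and back walls (−y and +y sides) run the full x-width; the side walls fit between their inner faces. A door opening 901 mm wide and 2026 mm tall is cut through the front wall from the floor up, its −x edge 1273 mm from the wall's −x end.


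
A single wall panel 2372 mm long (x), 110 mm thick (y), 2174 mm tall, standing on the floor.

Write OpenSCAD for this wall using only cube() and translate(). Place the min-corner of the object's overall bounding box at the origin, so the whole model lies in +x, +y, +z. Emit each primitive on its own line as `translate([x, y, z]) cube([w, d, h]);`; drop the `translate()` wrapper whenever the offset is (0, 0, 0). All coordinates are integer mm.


cube([2372, 110, 2174]);


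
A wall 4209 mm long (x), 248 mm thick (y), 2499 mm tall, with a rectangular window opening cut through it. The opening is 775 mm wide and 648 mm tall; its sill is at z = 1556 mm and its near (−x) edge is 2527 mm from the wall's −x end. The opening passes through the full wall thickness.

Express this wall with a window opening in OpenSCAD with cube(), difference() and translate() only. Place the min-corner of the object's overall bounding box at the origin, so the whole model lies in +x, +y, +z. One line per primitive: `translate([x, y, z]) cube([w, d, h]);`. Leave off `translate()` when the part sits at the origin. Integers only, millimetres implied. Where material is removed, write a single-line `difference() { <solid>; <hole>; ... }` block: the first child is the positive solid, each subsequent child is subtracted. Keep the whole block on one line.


difference() { cube([4209, 248, 2499]); translate([2527, 0, 1556]) cube([775, 248, 648]); }


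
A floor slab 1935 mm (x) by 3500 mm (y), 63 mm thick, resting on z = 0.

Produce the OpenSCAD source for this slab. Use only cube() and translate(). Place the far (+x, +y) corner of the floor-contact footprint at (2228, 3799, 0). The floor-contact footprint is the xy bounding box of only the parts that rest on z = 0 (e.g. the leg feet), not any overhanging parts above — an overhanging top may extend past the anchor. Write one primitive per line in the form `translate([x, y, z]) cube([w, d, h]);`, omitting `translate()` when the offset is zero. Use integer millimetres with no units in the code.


translate([293, 299, 0]) cube([1935, 3500, 63]);


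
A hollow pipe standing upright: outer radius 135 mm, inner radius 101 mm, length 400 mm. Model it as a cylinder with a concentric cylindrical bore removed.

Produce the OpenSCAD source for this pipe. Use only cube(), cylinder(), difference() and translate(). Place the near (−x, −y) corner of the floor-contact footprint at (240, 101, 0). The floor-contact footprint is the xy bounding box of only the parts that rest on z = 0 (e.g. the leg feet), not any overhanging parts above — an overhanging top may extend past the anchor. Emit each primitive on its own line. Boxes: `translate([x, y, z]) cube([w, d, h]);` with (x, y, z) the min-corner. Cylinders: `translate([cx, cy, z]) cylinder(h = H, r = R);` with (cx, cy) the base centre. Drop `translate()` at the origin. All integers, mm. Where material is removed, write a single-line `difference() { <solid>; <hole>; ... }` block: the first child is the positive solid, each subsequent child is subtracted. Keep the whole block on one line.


difference() { translate([375, 236, 0]) cylinder(h = 400, r = 135); translate([375, 236, 0]) cylinder(h = 400, r = 101); }


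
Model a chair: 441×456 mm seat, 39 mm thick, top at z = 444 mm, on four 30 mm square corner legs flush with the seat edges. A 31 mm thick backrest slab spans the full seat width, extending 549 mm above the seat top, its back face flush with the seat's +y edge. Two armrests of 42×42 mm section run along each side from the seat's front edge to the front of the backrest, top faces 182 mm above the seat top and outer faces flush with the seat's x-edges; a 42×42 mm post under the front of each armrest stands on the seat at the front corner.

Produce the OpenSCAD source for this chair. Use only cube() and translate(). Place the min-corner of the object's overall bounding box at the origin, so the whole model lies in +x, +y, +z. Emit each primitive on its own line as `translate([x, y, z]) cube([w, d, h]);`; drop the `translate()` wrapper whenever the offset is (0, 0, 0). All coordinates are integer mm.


translate([0, 0, 405]) cube([441, 456, 39]);
cube([30, 30, 405]);
translate([411, 0, 0]) cube([30, 30, 405]);
translate([0, 426, 0]) cube([30, 30, 405]);
translate([411, 426, 0]) cube([30, 30, 405]);
translate([0, 425, 444]) cube([441, 31, 549]);
translate([0, 0, 584]) cube([42, 425, 42]);
translate([399, 0, 584]) cube([42, 425, 42]);
translate([0, 0, 444]) cube([42, 42, 140]);
translate([399, 0, 444]) cube([42, 42, 140]);


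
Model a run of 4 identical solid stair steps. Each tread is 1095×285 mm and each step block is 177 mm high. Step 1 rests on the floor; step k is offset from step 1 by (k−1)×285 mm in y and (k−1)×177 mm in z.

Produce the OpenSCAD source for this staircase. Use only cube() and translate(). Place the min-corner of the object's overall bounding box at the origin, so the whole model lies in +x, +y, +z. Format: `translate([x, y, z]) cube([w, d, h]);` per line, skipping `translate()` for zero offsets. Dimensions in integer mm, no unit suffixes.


cube([1095, 285, 177]);
translate([0, 285, 177]) cube([1095, 285, 177]);
translate([0, 570, 354]) cube([1095, 285, 177]);
translate([0, 855, 531]) cube([1095, 285, 177]);


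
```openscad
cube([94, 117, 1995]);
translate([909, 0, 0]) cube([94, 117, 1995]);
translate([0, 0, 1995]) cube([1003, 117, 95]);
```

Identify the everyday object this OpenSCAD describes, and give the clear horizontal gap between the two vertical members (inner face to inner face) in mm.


A door frame. The clear opening width is 815 mm.

Two 1995 mm tall posts with a header on top — a door frame. The left jamb is 94 mm wide at x = 0; the right jamb starts at x = 909. The clear opening is 909 − 94 = 815 mm.
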